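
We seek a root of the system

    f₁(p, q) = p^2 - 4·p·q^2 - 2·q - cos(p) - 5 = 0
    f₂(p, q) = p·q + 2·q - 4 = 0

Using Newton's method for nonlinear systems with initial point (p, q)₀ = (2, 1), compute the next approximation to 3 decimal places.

At (2, 1): F = (-10.58385, 0.000).
Jacobian J = [[2·p - 4·q^2 + sin(p), -8·p·q - 2], [q, p + 2]].
At the point, J = [[0.90930, -18.000], [1.000, 4.000]] (det J = 21.63719).
Solving J·Δ = −F gives Δ = (1.957, -0.489).
Then the next iterate is (p, q)₁ = (3.957, 0.511).

(3.957, 0.511)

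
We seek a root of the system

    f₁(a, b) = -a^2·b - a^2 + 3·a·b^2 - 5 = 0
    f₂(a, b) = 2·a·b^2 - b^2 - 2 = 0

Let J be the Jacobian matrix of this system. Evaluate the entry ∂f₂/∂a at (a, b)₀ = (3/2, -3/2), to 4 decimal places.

4.5000

∂f₂/∂a = 2·b^2.
At (3/2, -3/2) this is 4.5000.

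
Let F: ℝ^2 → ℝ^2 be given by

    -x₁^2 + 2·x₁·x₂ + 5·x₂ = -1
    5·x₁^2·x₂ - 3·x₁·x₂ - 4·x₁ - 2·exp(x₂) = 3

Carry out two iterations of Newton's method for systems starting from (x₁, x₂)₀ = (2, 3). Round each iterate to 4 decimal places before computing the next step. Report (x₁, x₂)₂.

At (2, 3): F = (24.0000, -9.171074).
Jacobian J = [[-2·x₁ + 2·x₂, 2·x₁ + 5], [10·x₁·x₂ - 3·x₂ - 4, 5·x₁^2 - 3·x₁ - 2·exp(x₂)]].
At the point, J = [[2.0000, 9.0000], [47.0000, -26.171074]] (det J = -475.342148).
Solving J·Δ = −F gives Δ = (-1.1477, -2.4116).
Then the next iterate is (x₁, x₂)₁ = (0.8523, 0.5884).
Round to (0.8523, 0.5884) and repeat: F = (4.218571, -9.378775), J = [[-0.5278, 6.7046], [-0.750267, -2.527032]].
Δ = (-8.2056, -1.2752), so (x₁, x₂)₂ = (-7.3533, -0.6868).

(-7.3533, -0.6868)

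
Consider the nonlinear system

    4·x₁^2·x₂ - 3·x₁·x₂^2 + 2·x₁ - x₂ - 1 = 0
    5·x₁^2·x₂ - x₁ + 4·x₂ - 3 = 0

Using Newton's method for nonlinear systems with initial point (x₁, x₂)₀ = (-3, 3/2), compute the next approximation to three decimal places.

(-1.439, 1.466)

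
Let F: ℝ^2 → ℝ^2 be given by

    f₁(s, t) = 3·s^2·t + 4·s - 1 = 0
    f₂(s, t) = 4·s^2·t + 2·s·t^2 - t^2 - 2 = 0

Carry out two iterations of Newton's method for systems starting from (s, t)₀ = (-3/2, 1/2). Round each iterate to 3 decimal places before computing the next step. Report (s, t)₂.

(-2.355, 2.064)

At (-3/2, 1/2): F = (-3.625, 1.500).
Jacobian J = [[6·s·t + 4, 3·s^2], [8·s·t + 2·t^2, 4·s^2 + 4·s·t - 2·t]].
At the point, J = [[-0.500, 6.750], [-5.500, 5.000]] (det J = 34.625).
Solving J·Δ = −F gives Δ = (0.816, 0.597).
Then the next iterate is (s, t)₁ = (-0.684, 1.097).
Round to (-0.684, 1.097) and repeat: F = (-2.19629, -2.79672), J = [[-0.50209, 1.40357], [-3.59597, -3.32397]].
Δ = (-1.671, 0.967), so (s, t)₂ = (-2.355, 2.064).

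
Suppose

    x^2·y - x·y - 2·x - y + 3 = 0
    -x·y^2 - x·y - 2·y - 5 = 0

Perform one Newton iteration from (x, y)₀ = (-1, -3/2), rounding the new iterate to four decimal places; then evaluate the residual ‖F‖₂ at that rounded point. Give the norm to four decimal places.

3.1804

At (-1, -3/2): F = (3.5000, -1.2500).
Jacobian J = [[2·x·y - y - 2, x^2 - x - 1], [-y^2 - y, -2·x·y - x - 2]].
At the point, J = [[2.5000, 1.0000], [-0.7500, -4.0000]] (det J = -9.2500).
Solving J·Δ = −F gives Δ = (-1.3784, -0.0541).
Then the next iterate is (x, y)₁ = (-2.3784, -1.5541).
Re-evaluating at (-2.3784, -1.5541): F = (-3.176583, 0.156304), so ‖F‖₂ = 3.1804.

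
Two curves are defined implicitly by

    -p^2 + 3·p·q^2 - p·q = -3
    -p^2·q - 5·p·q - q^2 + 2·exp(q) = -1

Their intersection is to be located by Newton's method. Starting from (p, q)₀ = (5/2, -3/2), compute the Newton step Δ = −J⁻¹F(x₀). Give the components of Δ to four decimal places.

(-1.2824, 0.5283)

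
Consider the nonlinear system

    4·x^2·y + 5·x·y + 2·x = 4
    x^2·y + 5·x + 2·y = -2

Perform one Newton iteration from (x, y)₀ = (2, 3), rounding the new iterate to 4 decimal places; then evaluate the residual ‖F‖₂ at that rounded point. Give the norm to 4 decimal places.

695.2755

At (2, 3): F = (78.0000, 30.0000).
Jacobian J = [[8·x·y + 5·y + 2, 4·x^2 + 5·x], [2·x·y + 5, x^2 + 2]].
At the point, J = [[65.0000, 26.0000], [17.0000, 6.0000]] (det J = -52.0000).
Solving J·Δ = −F gives Δ = (-6.0000, 12.0000).
Then the next iterate is (x, y)₁ = (-4.0000, 15.0000).
Re-evaluating at (-4.0000, 15.0000): F = (648.0000, 252.0000), so ‖F‖₂ = 695.2755.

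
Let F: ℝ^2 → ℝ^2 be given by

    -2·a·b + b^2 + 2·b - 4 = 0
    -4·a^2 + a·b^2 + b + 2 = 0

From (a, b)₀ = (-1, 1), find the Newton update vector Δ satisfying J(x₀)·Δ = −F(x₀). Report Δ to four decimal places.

At (-1, 1): F = (1.0000, -2.0000).
Jacobian J = [[-2·b, -2·a + 2·b + 2], [-8·a + b^2, 2·a·b + 1]].
At the point, J = [[-2.0000, 6.0000], [9.0000, -1.0000]] (det J = -52.0000).
Solving J·Δ = −F gives Δ = (0.2115, -0.0962).

(0.2115, -0.0962)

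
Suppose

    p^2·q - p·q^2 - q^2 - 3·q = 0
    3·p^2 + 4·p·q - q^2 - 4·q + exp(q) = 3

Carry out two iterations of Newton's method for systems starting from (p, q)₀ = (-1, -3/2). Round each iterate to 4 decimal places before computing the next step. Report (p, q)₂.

At (-1, -3/2): F = (3.0000, 9.973130).
Jacobian J = [[2·p·q - q^2, p^2 - 2·p·q - 2·q - 3], [6·p + 4·q, 4·p - 2·q + exp(q) - 4]].
At the point, J = [[0.7500, -2.0000], [-12.0000, -4.776870]] (det J = -27.582652).
Solving J·Δ = −F gives Δ = (0.2036, 1.5763).
Then the next iterate is (p, q)₁ = (-0.7964, 0.0763).
Round to (-0.7964, 0.0763) and repeat: F = (-0.181692, -0.572038), J = [[-0.127352, -2.396816], [-4.4732, -6.258914]].
Δ = (-0.0236, -0.0746), so (p, q)₂ = (-0.8200, 0.0017).

(-0.8200, 0.0017)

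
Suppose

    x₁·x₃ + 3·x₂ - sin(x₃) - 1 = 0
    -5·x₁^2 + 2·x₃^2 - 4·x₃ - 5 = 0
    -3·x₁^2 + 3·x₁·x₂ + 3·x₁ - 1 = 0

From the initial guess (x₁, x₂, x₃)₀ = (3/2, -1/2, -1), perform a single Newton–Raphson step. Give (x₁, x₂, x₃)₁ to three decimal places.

(1.828, 1.269, -2.896)

At (3/2, -1/2, -1): F = (-3.15853, -10.250, -5.500).
Jacobian J = [[x₃, 3, x₁ - cos(x₃)], [-10·x₁, 0, 4·x₃ - 4], [-6·x₁ + 3·x₂ + 3, 3·x₁, 0]].
At the point, J = [[-1.000, 3.000, 0.95970], [-15.000, 0.000, -8.000], [-7.500, 4.500, 0.000]] (det J = 79.22041).
Solving J·Δ = −F gives Δ = (0.328, 1.769, -1.896).
Then the next iterate is (x₁, x₂, x₃)₁ = (1.828, 1.269, -2.896).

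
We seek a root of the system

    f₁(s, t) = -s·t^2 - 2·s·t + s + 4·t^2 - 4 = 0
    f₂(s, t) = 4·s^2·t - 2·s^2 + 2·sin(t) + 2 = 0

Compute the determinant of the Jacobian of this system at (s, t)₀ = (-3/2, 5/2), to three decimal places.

J = [[-t^2 - 2·t + 1, -2·s·t - 2·s + 8·t], [8·s·t - 4·s, 4·s^2 + 2·cos(t)]].
At the point, J = [[-10.250, 30.500], [-24.000, 7.39771]].
det J = 656.173.

656.173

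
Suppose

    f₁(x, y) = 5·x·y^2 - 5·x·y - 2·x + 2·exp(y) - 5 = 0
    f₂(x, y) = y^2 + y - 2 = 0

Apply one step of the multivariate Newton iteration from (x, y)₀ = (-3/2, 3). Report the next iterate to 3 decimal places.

(-1.120, 1.571)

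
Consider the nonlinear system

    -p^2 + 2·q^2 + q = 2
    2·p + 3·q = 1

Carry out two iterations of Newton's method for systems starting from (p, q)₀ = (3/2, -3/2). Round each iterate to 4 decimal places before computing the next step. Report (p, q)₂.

At (3/2, -3/2): F = (-1.2500, -2.5000).
Jacobian J = [[-2·p, 4·q + 1], [2, 3]].
At the point, J = [[-3.0000, -5.0000], [2.0000, 3.0000]] (det J = 1.0000).
Solving J·Δ = −F gives Δ = (16.2500, -10.0000).
Then the next iterate is (p, q)₁ = (17.7500, -11.5000).
Round to (17.7500, -11.5000) and repeat: F = (-64.0625, 0.0000), J = [[-35.5000, -45.0000], [2.0000, 3.0000]].
Δ = (-11.6477, 7.7652), so (p, q)₂ = (6.1023, -3.7348).

(6.1023, -3.7348)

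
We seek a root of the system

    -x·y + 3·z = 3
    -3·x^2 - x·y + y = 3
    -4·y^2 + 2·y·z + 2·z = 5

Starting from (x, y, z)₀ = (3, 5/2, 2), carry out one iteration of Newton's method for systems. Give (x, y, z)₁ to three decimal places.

(1.450, 0.884, 0.593)

At (3, 5/2, 2): F = (-4.500, -35.000, -16.000).
Jacobian J = [[-y, -x, 3], [-6·x - y, -x + 1, 0], [0, -8·y + 2·z, 2·y + 2]].
At the point, J = [[-2.500, -3.000, 3.000], [-20.500, -2.000, 0.000], [0.000, -16.000, 7.000]] (det J = 588.500).
Solving J·Δ = −F gives Δ = (-1.550, -1.616, -1.407).
Then the next iterate is (x, y, z)₁ = (1.450, 0.884, 0.593).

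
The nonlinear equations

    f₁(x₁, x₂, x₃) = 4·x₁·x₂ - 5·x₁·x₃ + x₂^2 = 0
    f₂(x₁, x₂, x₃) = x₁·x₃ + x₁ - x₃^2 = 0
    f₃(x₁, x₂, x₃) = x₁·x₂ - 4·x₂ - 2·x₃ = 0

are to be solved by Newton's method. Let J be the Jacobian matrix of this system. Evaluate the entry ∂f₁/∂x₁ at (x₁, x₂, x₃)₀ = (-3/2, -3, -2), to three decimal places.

∂f₁/∂x₁ = 4·x₂ - 5·x₃.
At (-3/2, -3, -2) this is -2.000.

-2.000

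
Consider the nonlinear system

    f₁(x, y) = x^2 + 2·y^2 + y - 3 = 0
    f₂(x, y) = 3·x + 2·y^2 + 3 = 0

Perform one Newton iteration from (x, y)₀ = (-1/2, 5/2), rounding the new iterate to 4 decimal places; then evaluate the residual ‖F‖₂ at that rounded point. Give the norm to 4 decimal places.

4.3362

At (-1/2, 5/2): F = (12.2500, 14.0000).
Jacobian J = [[2·x, 4·y + 1], [3, 4·y]].
At the point, J = [[-1.0000, 11.0000], [3.0000, 10.0000]] (det J = -43.0000).
Solving J·Δ = −F gives Δ = (-0.7326, -1.1802).
Then the next iterate is (x, y)₁ = (-1.2326, 1.3198).
Re-evaluating at (-1.2326, 1.3198): F = (3.322847, 2.785944), so ‖F‖₂ = 4.3362.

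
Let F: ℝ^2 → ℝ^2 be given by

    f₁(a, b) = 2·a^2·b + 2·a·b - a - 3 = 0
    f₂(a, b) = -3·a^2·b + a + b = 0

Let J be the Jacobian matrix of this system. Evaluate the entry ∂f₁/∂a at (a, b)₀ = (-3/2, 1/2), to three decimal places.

-3.000

∂f₁/∂a = 4·a·b + 2·b - 1.
At (-3/2, 1/2) this is -3.000.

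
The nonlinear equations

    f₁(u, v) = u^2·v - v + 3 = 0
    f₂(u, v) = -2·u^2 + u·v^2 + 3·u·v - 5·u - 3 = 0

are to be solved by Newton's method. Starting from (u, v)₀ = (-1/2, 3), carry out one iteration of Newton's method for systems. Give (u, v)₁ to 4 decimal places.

(-0.0606, 2.2424)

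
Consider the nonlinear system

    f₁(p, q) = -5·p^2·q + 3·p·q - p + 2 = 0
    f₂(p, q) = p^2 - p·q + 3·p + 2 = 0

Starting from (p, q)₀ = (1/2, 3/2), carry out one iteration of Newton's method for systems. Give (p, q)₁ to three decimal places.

At (1/2, 3/2): F = (1.875, 3.000).
Jacobian J = [[-10·p·q + 3·q - 1, -5·p^2 + 3·p], [2·p - q + 3, -p]].
At the point, J = [[-4.000, 0.250], [2.500, -0.500]] (det J = 1.375).
Solving J·Δ = −F gives Δ = (1.227, 12.136).
Then the next iterate is (p, q)₁ = (1.727, 13.636).

(1.727, 13.636)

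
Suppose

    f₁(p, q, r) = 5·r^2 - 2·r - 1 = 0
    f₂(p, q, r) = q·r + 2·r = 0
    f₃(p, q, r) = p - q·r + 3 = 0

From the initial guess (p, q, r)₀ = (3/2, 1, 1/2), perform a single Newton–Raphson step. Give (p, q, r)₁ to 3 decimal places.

At (3/2, 1, 1/2): F = (-0.750, 1.500, 4.000).
Jacobian J = [[0, 0, 10·r - 2], [0, r, q + 2], [1, -r, -q]].
At the point, J = [[0.000, 0.000, 3.000], [0.000, 0.500, 3.000], [1.000, -0.500, -1.000]] (det J = -1.500).
Solving J·Δ = −F gives Δ = (-6.000, -4.500, 0.250).
Then the next iterate is (p, q, r)₁ = (-4.500, -3.500, 0.750).

(-4.500, -3.500, 0.750)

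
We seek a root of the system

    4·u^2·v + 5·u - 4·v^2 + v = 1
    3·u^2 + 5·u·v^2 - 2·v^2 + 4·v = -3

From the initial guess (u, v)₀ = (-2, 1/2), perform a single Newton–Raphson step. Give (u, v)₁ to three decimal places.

At (-2, 1/2): F = (-3.500, 14.000).
Jacobian J = [[8·u·v + 5, 4·u^2 - 8·v + 1], [6·u + 5·v^2, 10·u·v - 4·v + 4]].
At the point, J = [[-3.000, 13.000], [-10.750, -8.000]] (det J = 163.750).
Solving J·Δ = −F gives Δ = (0.940, 0.486).
Then the next iterate is (u, v)₁ = (-1.060, 0.986).

(-1.060, 0.986)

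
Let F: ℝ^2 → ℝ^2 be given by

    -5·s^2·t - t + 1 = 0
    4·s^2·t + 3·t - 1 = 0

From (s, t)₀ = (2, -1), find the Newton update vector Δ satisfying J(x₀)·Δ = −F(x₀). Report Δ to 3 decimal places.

(0.045, 1.091)

At (2, -1): F = (22.000, -20.000).
Jacobian J = [[-10·s·t, -5·s^2 - 1], [8·s·t, 4·s^2 + 3]].
At the point, J = [[20.000, -21.000], [-16.000, 19.000]] (det J = 44.000).
Solving J·Δ = −F gives Δ = (0.045, 1.091).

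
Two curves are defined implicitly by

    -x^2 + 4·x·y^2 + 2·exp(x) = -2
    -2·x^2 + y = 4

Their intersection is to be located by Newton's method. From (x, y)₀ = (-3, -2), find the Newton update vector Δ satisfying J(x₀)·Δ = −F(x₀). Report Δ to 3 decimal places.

(1.981, 0.232)

At (-3, -2): F = (-54.90043, -24.000).
Jacobian J = [[-2·x + 4·y^2 + 2·exp(x), 8·x·y], [-4·x, 1]].
At the point, J = [[22.09957, 48.000], [12.000, 1.000]] (det J = -553.90043).
Solving J·Δ = −F gives Δ = (1.981, 0.232).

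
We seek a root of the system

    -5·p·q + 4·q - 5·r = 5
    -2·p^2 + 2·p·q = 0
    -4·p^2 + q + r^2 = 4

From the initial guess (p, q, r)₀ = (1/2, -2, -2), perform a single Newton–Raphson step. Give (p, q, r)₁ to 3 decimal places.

At (1/2, -2, -2): F = (2.000, -2.500, -3.000).
Jacobian J = [[-5·q, -5·p + 4, -5], [-4·p + 2·q, 2·p, 0], [-8·p, 1, 2·r]].
At the point, J = [[10.000, 1.500, -5.000], [-6.000, 1.000, 0.000], [-4.000, 1.000, -4.000]] (det J = -66.000).
Solving J·Δ = −F gives Δ = (-0.386, 0.182, -0.318).
Then the next iterate is (p, q, r)₁ = (0.114, -1.818, -2.318).

(0.114, -1.818, -2.318)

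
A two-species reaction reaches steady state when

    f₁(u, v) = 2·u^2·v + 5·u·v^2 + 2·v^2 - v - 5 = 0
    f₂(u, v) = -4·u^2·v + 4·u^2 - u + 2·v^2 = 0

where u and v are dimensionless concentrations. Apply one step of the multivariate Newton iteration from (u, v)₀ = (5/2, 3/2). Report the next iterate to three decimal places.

At (5/2, 3/2): F = (44.875, -10.500).
Jacobian J = [[4·u·v + 5·v^2, 2·u^2 + 10·u·v + 4·v - 1], [-8·u·v + 8·u - 1, -4·u^2 + 4·v]].
At the point, J = [[26.250, 55.000], [-11.000, -19.000]] (det J = 106.250).
Solving J·Δ = −F gives Δ = (2.589, -2.052).
Then the next iterate is (u, v)₁ = (5.089, -0.552).

(5.089, -0.552)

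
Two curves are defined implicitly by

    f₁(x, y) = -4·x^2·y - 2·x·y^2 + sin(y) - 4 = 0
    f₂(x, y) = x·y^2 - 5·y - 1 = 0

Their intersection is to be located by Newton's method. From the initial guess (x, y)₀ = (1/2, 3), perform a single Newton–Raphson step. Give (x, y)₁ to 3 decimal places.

(0.956, -0.697)

At (1/2, 3): F = (-15.85888, -11.500).
Jacobian J = [[-8·x·y - 2·y^2, -4·x^2 - 4·x·y + cos(y)], [y^2, 2·x·y - 5]].
At the point, J = [[-30.000, -7.98999], [9.000, -2.000]] (det J = 131.90993).
Solving J·Δ = −F gives Δ = (0.456, -3.697).
Then the next iterate is (x, y)₁ = (0.956, -0.697).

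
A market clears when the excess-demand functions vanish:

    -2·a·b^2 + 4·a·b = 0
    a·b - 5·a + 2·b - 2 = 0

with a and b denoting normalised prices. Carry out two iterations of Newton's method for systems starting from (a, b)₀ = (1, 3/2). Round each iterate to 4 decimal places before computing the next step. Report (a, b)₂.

At (1, 3/2): F = (1.5000, -2.5000).
Jacobian J = [[-2·b^2 + 4·b, -4·a·b + 4·a], [b - 5, a + 2]].
At the point, J = [[1.5000, -2.0000], [-3.5000, 3.0000]] (det J = -2.5000).
Solving J·Δ = −F gives Δ = (-0.2000, 0.6000).
Then the next iterate is (a, b)₁ = (0.8000, 2.1000).
Round to (0.8000, 2.1000) and repeat: F = (-0.3360, -0.1200), J = [[-0.4200, -3.5200], [-2.9000, 2.8000]].
Δ = (-0.1197, -0.0812), so (a, b)₂ = (0.6803, 2.0188).

(0.6803, 2.0188)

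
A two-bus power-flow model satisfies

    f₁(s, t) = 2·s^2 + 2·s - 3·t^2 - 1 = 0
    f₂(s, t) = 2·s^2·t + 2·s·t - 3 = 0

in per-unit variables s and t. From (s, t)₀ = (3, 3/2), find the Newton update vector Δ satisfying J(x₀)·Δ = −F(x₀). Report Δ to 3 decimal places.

(-1.309, -0.230)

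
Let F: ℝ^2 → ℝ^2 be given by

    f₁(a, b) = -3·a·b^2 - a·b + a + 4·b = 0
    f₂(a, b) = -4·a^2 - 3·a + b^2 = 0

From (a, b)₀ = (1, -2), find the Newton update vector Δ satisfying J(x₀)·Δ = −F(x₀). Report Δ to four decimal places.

(-0.5622, 0.7960)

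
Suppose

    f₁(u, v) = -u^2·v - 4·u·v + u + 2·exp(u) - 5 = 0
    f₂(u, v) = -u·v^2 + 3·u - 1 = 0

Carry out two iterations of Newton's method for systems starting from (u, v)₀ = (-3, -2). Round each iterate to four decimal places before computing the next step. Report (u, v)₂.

(-5.2942, -1.7261)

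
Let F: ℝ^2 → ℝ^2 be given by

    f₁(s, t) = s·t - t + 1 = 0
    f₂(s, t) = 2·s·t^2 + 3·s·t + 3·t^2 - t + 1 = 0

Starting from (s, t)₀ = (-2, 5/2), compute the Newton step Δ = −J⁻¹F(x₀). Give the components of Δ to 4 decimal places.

(-0.3250, -2.4375)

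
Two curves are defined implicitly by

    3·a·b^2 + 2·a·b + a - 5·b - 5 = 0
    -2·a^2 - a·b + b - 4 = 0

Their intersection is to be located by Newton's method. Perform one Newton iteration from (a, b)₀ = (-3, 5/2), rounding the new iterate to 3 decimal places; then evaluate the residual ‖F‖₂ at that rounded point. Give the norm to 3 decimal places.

29.112

At (-3, 5/2): F = (-91.750, -12.000).
Jacobian J = [[3·b^2 + 2·b + 1, 6·a·b + 2·a - 5], [-4·a - b, -a + 1]].
At the point, J = [[24.750, -56.000], [9.500, 4.000]] (det J = 631.000).
Solving J·Δ = −F gives Δ = (1.647, -0.911).
Then the next iterate is (a, b)₁ = (-1.353, 1.589).
Re-evaluating at (-1.353, 1.589): F = (-28.84649, -3.92230), so ‖F‖₂ = 29.112.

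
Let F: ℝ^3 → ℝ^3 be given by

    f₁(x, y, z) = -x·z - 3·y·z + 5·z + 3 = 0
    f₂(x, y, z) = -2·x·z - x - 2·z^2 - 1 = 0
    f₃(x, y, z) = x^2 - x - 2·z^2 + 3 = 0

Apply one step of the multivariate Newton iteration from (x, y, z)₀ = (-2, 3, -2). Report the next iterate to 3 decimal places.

At (-2, 3, -2): F = (7.000, -15.000, 1.000).
Jacobian J = [[-z, -3·z, -x - 3·y + 5], [-2·z - 1, 0, -2·x - 4·z], [2·x - 1, 0, -4·z]].
At the point, J = [[2.000, 6.000, -2.000], [3.000, 0.000, 12.000], [-5.000, 0.000, 8.000]] (det J = -504.000).
Solving J·Δ = −F gives Δ = (1.571, -1.405, 0.857).
Then the next iterate is (x, y, z)₁ = (-0.429, 1.595, -1.143).

(-0.429, 1.595, -1.143)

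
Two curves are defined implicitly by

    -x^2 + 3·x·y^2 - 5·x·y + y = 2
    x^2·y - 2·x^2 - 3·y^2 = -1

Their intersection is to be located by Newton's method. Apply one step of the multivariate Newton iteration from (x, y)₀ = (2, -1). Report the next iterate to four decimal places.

(1.0377, -0.7547)

At (2, -1): F = (9.0000, -14.0000).
Jacobian J = [[-2·x + 3·y^2 - 5·y, 6·x·y - 5·x + 1], [2·x·y - 4·x, x^2 - 6·y]].
At the point, J = [[4.0000, -21.0000], [-12.0000, 10.0000]] (det J = -212.0000).
Solving J·Δ = −F gives Δ = (-0.9623, 0.2453).
Then the next iterate is (x, y)₁ = (1.0377, -0.7547).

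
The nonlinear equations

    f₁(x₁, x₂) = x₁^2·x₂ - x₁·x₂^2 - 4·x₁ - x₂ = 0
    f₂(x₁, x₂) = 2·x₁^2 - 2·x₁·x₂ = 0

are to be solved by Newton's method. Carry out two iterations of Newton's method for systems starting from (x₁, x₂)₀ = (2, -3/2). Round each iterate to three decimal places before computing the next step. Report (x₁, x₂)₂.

At (2, -3/2): F = (-17.000, 14.000).
Jacobian J = [[2·x₁·x₂ - x₂^2 - 4, x₁^2 - 2·x₁·x₂ - 1], [4·x₁ - 2·x₂, -2·x₁]].
At the point, J = [[-12.250, 9.000], [11.000, -4.000]] (det J = -50.000).
Solving J·Δ = −F gives Δ = (-1.160, 0.310).
Then the next iterate is (x₁, x₂)₁ = (0.840, -1.190).
Round to (0.840, -1.190) and repeat: F = (-4.19919, 3.41040), J = [[-7.41530, 1.70480], [5.740, -1.680]].
Δ = (-0.464, 0.444), so (x₁, x₂)₂ = (0.376, -0.746).

(0.376, -0.746)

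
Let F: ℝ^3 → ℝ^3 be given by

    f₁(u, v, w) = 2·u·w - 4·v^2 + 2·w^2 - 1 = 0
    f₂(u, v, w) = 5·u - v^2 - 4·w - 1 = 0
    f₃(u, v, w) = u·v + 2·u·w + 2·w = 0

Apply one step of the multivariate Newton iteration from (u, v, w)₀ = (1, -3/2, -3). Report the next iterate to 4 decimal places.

At (1, -3/2, -3): F = (2.0000, 13.7500, -13.5000).
Jacobian J = [[2·w, -8·v, 2·u + 4·w], [5, -2·v, -4], [v + 2·w, u, 2·u + 2]].
At the point, J = [[-6.0000, 12.0000, -10.0000], [5.0000, 3.0000, -4.0000], [-7.5000, 1.0000, 4.0000]] (det J = -251.0000).
Solving J·Δ = −F gives Δ = (-2.0817, -1.3635, -0.1873).
Then the next iterate is (u, v, w)₁ = (-1.0817, -2.8635, -3.1873).

(-1.0817, -2.8635, -3.1873)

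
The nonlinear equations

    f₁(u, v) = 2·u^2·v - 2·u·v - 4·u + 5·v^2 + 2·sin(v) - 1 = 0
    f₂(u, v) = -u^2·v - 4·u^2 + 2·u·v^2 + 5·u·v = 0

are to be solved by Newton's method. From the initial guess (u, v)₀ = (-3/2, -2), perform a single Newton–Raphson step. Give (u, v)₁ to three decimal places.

At (-3/2, -2): F = (8.18141, -1.500).
Jacobian J = [[4·u·v - 2·v - 4, 2·u^2 - 2·u + 10·v + 2·cos(v)], [-2·u·v - 8·u + 2·v^2 + 5·v, -u^2 + 4·u·v + 5·u]].
At the point, J = [[12.000, -13.33229], [4.000, 2.250]] (det J = 80.32917).
Solving J·Δ = −F gives Δ = (0.020, 0.631).
Then the next iterate is (u, v)₁ = (-1.480, -1.369).

(-1.480, -1.369)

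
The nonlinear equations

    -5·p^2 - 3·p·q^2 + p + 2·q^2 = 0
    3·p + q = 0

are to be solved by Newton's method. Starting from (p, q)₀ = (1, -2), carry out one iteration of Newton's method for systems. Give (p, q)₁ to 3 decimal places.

At (1, -2): F = (-8.000, 1.000).
Jacobian J = [[-10·p - 3·q^2 + 1, -6·p·q + 4·q], [3, 1]].
At the point, J = [[-21.000, 4.000], [3.000, 1.000]] (det J = -33.000).
Solving J·Δ = −F gives Δ = (-0.364, 0.091).
Then the next iterate is (p, q)₁ = (0.636, -1.909).

(0.636, -1.909)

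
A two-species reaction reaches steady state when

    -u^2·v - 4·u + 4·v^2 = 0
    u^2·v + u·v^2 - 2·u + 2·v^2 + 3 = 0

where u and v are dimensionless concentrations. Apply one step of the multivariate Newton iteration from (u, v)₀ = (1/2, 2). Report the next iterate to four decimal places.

At (1/2, 2): F = (13.5000, 12.5000).
Jacobian J = [[-2·u·v - 4, -u^2 + 8·v], [2·u·v + v^2 - 2, u^2 + 2·u·v + 4·v]].
At the point, J = [[-6.0000, 15.7500], [4.0000, 10.2500]] (det J = -124.5000).
Solving J·Δ = −F gives Δ = (-0.4699, -1.0361).
Then the next iterate is (u, v)₁ = (0.0301, 0.9639).

(0.0301, 0.9639)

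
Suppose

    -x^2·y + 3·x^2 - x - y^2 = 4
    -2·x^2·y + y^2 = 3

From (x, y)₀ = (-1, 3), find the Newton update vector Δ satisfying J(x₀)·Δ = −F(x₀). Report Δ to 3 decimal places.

At (-1, 3): F = (-12.000, 0.000).
Jacobian J = [[-2·x·y + 6·x - 1, -x^2 - 2·y], [-4·x·y, -2·x^2 + 2·y]].
At the point, J = [[-1.000, -7.000], [12.000, 4.000]] (det J = 80.000).
Solving J·Δ = −F gives Δ = (0.600, -1.800).

(0.600, -1.800)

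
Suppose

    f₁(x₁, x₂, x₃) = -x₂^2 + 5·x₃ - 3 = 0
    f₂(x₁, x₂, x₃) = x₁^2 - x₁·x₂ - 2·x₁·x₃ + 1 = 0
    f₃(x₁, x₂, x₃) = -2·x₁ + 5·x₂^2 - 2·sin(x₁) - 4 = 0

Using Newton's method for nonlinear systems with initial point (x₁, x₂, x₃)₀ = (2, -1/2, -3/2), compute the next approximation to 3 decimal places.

At (2, -1/2, -3/2): F = (-10.750, 12.000, -8.56859).
Jacobian J = [[0, -2·x₂, 5], [2·x₁ - x₂ - 2·x₃, -x₁, -2·x₁], [-2·cos(x₁) - 2, 10·x₂, 0]].
At the point, J = [[0.000, 1.000, 5.000], [7.500, -2.000, -4.000], [-1.16771, -5.000, 0.000]] (det J = -194.50624).
Solving J·Δ = −F gives Δ = (-0.701, -1.550, 2.460).
Then the next iterate is (x₁, x₂, x₃)₁ = (1.299, -2.050, 0.960).

(1.299, -2.050, 0.960)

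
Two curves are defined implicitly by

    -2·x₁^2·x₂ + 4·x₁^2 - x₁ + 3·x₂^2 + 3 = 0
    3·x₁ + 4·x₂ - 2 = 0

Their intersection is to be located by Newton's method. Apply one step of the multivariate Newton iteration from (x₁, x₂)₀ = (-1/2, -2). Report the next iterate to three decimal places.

At (-1/2, -2): F = (17.500, -11.500).
Jacobian J = [[-4·x₁·x₂ + 8·x₁ - 1, -2·x₁^2 + 6·x₂], [3, 4]].
At the point, J = [[-9.000, -12.500], [3.000, 4.000]] (det J = 1.500).
Solving J·Δ = −F gives Δ = (49.167, -34.000).
Then the next iterate is (x₁, x₂)₁ = (48.667, -36.000).

(48.667, -36.000)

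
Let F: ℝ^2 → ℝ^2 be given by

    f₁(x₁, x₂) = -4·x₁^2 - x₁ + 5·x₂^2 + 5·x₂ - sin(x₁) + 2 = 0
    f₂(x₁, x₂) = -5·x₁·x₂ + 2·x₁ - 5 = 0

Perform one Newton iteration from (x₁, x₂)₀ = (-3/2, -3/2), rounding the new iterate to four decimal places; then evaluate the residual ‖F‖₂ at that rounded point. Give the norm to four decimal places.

At (-3/2, -3/2): F = (-0.752505, -19.2500).
Jacobian J = [[-8·x₁ - cos(x₁) - 1, 10·x₂ + 5], [-5·x₂ + 2, -5·x₁]].
At the point, J = [[10.929263, -10.0000], [9.5000, 7.5000]] (det J = 176.969471).
Solving J·Δ = −F gives Δ = (1.1196, 1.1484).
Then the next iterate is (x₁, x₂)₁ = (-0.3804, -0.3516).
Re-evaluating at (-0.3804, -0.3516): F = (1.032988, -6.429543), so ‖F‖₂ = 6.5120.

6.5120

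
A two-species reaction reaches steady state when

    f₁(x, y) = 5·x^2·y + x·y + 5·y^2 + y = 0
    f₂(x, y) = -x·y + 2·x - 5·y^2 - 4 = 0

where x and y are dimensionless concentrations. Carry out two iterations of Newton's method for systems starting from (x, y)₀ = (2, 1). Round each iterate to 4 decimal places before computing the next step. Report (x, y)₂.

At (2, 1): F = (28.0000, -7.0000).
Jacobian J = [[10·x·y + y, 5·x^2 + x + 10·y + 1], [-y + 2, -x - 10·y]].
At the point, J = [[21.0000, 33.0000], [1.0000, -12.0000]] (det J = -285.0000).
Solving J·Δ = −F gives Δ = (-0.3684, -0.6140).
Then the next iterate is (x, y)₁ = (1.6316, 0.3860).
Round to (1.6316, 0.3860) and repeat: F = (6.898666, -2.111578), J = [[6.683976, 19.802193], [1.6140, -5.4916]].
Δ = (0.0572, -0.3677), so (x, y)₂ = (1.6888, 0.0183).

(1.6888, 0.0183)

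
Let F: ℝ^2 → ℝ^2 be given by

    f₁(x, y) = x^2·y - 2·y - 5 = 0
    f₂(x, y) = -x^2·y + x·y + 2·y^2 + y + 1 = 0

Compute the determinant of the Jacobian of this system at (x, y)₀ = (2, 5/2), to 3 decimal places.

J = [[2·x·y, x^2 - 2], [-2·x·y + y, -x^2 + x + 4·y + 1]].
At the point, J = [[10.000, 2.000], [-7.500, 9.000]].
det J = 105.000.

105.000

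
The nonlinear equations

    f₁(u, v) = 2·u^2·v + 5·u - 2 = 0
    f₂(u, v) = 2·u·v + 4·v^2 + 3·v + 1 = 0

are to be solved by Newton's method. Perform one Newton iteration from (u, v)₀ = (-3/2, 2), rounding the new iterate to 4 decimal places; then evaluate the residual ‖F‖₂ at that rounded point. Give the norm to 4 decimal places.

5.1095

At (-3/2, 2): F = (-0.5000, 17.0000).
Jacobian J = [[4·u·v + 5, 2·u^2], [2·v, 2·u + 8·v + 3]].
At the point, J = [[-7.0000, 4.5000], [4.0000, 16.0000]] (det J = -130.0000).
Solving J·Δ = −F gives Δ = (-0.6500, -0.9000).
Then the next iterate is (u, v)₁ = (-2.1500, 1.1000).
Re-evaluating at (-2.1500, 1.1000): F = (-2.5805, 4.4100), so ‖F‖₂ = 5.1095.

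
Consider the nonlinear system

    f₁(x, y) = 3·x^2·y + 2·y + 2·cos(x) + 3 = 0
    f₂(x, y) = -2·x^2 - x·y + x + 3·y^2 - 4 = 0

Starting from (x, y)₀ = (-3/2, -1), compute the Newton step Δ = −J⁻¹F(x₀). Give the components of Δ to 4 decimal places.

At (-3/2, -1): F = (-5.608526, -8.5000).
Jacobian J = [[6·x·y - 2·sin(x), 3·x^2 + 2], [-4·x - y + 1, -x + 6·y]].
At the point, J = [[10.994990, 8.7500], [8.0000, -4.5000]] (det J = -119.477455).
Solving J·Δ = −F gives Δ = (0.8337, -0.4067).

(0.8337, -0.4067)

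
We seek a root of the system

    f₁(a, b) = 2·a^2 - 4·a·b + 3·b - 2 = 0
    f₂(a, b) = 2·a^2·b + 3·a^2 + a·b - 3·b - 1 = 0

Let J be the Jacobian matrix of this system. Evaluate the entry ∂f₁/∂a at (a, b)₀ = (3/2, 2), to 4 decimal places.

∂f₁/∂a = 4·a - 4·b.
At (3/2, 2) this is -2.0000.

-2.0000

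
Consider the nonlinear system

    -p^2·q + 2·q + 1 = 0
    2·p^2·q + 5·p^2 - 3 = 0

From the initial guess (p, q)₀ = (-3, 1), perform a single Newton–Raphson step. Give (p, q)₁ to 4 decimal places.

(-1.3226, 1.5806)

At (-3, 1): F = (-6.0000, 60.0000).
Jacobian J = [[-2·p·q, -p^2 + 2], [4·p·q + 10·p, 2·p^2]].
At the point, J = [[6.0000, -7.0000], [-42.0000, 18.0000]] (det J = -186.0000).
Solving J·Δ = −F gives Δ = (1.6774, 0.5806).
Then the next iterate is (p, q)₁ = (-1.3226, 1.5806).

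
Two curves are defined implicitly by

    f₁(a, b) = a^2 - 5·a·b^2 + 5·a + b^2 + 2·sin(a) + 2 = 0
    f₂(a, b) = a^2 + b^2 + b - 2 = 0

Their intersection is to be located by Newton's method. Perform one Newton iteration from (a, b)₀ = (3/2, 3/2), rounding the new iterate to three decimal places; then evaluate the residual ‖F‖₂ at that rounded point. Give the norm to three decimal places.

At (3/2, 3/2): F = (-0.88001, 4.000).
Jacobian J = [[2·a - 5·b^2 + 2·cos(a) + 5, -10·a·b + 2·b], [2·a, 2·b + 1]].
At the point, J = [[-3.10853, -19.500], [3.000, 4.000]] (det J = 46.06590).
Solving J·Δ = −F gives Δ = (-1.617, 0.213).
Then the next iterate is (a, b)₁ = (-0.117, 1.713).
Re-evaluating at (-0.117, 1.713): F = (5.84620, 2.66106), so ‖F‖₂ = 6.423.

6.423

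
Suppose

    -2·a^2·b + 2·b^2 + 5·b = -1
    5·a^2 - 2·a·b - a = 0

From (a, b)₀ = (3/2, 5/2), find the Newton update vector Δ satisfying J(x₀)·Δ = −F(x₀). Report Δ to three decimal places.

(-1.371, -3.364)

At (3/2, 5/2): F = (14.750, 2.250).
Jacobian J = [[-4·a·b, -2·a^2 + 4·b + 5], [10·a - 2·b - 1, -2·a]].
At the point, J = [[-15.000, 10.500], [9.000, -3.000]] (det J = -49.500).
Solving J·Δ = −F gives Δ = (-1.371, -3.364).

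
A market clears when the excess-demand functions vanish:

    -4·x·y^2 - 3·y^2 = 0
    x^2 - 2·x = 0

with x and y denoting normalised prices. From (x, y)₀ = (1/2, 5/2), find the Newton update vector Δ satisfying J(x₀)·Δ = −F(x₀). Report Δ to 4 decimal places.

(-0.7500, -0.5000)

At (1/2, 5/2): F = (-31.2500, -0.7500).
Jacobian J = [[-4·y^2, -8·x·y - 6·y], [2·x - 2, 0]].
At the point, J = [[-25.0000, -25.0000], [-1.0000, 0.0000]] (det J = -25.0000).
Solving J·Δ = −F gives Δ = (-0.7500, -0.5000).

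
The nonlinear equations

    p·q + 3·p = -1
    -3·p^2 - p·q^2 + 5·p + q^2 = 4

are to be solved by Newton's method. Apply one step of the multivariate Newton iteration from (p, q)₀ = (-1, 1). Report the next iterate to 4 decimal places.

(-0.1538, 1.3846)

At (-1, 1): F = (-3.0000, -10.0000).
Jacobian J = [[q + 3, p], [-6·p - q^2 + 5, -2·p·q + 2·q]].
At the point, J = [[4.0000, -1.0000], [10.0000, 4.0000]] (det J = 26.0000).
Solving J·Δ = −F gives Δ = (0.8462, 0.3846).
Then the next iterate is (p, q)₁ = (-0.1538, 1.3846).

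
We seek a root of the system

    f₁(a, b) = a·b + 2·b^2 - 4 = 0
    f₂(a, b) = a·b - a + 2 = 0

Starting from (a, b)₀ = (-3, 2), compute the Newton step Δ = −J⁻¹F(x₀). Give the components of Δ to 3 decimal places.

(1.000, 0.000)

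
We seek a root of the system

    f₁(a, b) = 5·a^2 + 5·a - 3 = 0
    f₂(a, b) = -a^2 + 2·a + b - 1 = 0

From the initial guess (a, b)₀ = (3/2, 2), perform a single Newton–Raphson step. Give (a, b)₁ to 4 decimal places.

(0.7125, -0.5375)

At (3/2, 2): F = (15.7500, 1.7500).
Jacobian J = [[10·a + 5, 0], [-2·a + 2, 1]].
At the point, J = [[20.0000, 0.0000], [-1.0000, 1.0000]] (det J = 20.0000).
Solving J·Δ = −F gives Δ = (-0.7875, -2.5375).
Then the next iterate is (a, b)₁ = (0.7125, -0.5375).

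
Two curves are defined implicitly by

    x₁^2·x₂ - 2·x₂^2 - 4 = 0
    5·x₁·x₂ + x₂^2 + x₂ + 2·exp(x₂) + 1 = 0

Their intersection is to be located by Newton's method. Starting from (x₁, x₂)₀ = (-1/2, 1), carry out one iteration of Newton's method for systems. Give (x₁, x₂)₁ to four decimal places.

(0.4266, -0.7804)

At (-1/2, 1): F = (-5.7500, 5.936564).
Jacobian J = [[2·x₁·x₂, x₁^2 - 4·x₂], [5·x₂, 5·x₁ + 2·x₂ + 2·exp(x₂) + 1]].
At the point, J = [[-1.0000, -3.7500], [5.0000, 5.936564]] (det J = 12.813436).
Solving J·Δ = −F gives Δ = (0.9266, -1.7804).
Then the next iterate is (x₁, x₂)₁ = (0.4266, -0.7804).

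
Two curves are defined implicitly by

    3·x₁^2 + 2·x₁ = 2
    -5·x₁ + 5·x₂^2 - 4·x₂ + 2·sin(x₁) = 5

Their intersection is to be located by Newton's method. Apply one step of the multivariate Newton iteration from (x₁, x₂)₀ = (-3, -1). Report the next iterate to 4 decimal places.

At (-3, -1): F = (19.0000, 18.717760).
Jacobian J = [[6·x₁ + 2, 0], [2·cos(x₁) - 5, 10·x₂ - 4]].
At the point, J = [[-16.0000, 0.0000], [-6.979985, -14.0000]] (det J = 224.0000).
Solving J·Δ = −F gives Δ = (1.1875, 0.7449).
Then the next iterate is (x₁, x₂)₁ = (-1.8125, -0.2551).

(-1.8125, -0.2551)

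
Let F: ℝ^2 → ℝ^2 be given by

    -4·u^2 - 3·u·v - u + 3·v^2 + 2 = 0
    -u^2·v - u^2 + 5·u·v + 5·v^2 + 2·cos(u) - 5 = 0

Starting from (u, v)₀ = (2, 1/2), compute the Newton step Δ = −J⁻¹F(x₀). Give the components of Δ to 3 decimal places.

(-0.991, 0.028)

At (2, 1/2): F = (-18.250, -5.58229).
Jacobian J = [[-8·u - 3·v - 1, -3·u + 6·v], [-2·u·v - 2·u + 5·v - 2·sin(u), -u^2 + 5·u + 10·v]].
At the point, J = [[-18.500, -3.000], [-5.31859, 11.000]] (det J = -219.45578).
Solving J·Δ = −F gives Δ = (-0.991, 0.028).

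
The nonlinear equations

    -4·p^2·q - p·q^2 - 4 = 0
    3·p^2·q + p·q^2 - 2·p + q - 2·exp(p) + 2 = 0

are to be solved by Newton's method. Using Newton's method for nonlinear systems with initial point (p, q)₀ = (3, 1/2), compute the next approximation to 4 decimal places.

(1.8864, 0.2665)

At (3, 1/2): F = (-22.7500, -29.421074).
Jacobian J = [[-8·p·q - q^2, -4·p^2 - 2·p·q], [6·p·q + q^2 - 2·exp(p) - 2, 3·p^2 + 2·p·q + 1]].
At the point, J = [[-12.2500, -39.0000], [-32.921074, 31.0000]] (det J = -1663.671880).
Solving J·Δ = −F gives Δ = (-1.1136, -0.2335).
Then the next iterate is (p, q)₁ = (1.8864, 0.2665).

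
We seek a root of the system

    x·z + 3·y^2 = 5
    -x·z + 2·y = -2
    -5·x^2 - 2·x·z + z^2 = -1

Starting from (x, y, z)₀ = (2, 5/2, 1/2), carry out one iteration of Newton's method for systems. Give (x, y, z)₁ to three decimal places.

At (2, 5/2, 1/2): F = (14.750, 6.000, -20.750).
Jacobian J = [[z, 6·y, x], [-z, 2, -x], [-10·x - 2·z, 0, -2·x + 2·z]].
At the point, J = [[0.500, 15.000, 2.000], [-0.500, 2.000, -2.000], [-21.000, 0.000, -3.000]] (det J = 688.500).
Solving J·Δ = −F gives Δ = (-1.288, -1.221, 2.101).
Then the next iterate is (x, y, z)₁ = (0.712, 1.279, 2.601).

(0.712, 1.279, 2.601)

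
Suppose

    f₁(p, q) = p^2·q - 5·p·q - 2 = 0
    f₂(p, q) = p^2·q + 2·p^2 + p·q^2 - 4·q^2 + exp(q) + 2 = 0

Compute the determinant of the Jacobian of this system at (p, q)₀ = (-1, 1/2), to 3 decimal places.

36.729

J = [[2·p·q - 5·q, p^2 - 5·p], [2·p·q + 4·p + q^2, p^2 + 2·p·q - 8·q + exp(q)]].
At the point, J = [[-3.500, 6.000], [-4.750, -2.35128]].
det J = 36.729.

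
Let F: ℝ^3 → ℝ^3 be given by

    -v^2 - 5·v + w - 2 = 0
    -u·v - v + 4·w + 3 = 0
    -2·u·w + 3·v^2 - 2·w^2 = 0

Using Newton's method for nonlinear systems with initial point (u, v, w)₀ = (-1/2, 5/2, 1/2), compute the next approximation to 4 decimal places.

(-18.3889, -0.7778, -12.0278)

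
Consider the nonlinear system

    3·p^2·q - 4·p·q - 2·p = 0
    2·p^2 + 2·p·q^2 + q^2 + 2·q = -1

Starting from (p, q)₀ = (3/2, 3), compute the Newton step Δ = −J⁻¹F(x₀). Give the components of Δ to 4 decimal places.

At (3/2, 3): F = (-0.7500, 47.5000).
Jacobian J = [[6·p·q - 4·q - 2, 3·p^2 - 4·p], [4·p + 2·q^2, 4·p·q + 2·q + 2]].
At the point, J = [[13.0000, 0.7500], [24.0000, 26.0000]] (det J = 320.0000).
Solving J·Δ = −F gives Δ = (0.1723, -1.9859).

(0.1723, -1.9859)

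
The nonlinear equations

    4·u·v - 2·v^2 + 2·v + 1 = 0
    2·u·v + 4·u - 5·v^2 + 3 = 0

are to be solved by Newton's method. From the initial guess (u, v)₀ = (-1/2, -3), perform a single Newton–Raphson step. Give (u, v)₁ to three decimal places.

(-0.503, -1.586)

At (-1/2, -3): F = (-17.000, -41.000).
Jacobian J = [[4·v, 4·u - 4·v + 2], [2·v + 4, 2·u - 10·v]].
At the point, J = [[-12.000, 12.000], [-2.000, 29.000]] (det J = -324.000).
Solving J·Δ = −F gives Δ = (-0.003, 1.414).
Then the next iterate is (u, v)₁ = (-0.503, -1.586).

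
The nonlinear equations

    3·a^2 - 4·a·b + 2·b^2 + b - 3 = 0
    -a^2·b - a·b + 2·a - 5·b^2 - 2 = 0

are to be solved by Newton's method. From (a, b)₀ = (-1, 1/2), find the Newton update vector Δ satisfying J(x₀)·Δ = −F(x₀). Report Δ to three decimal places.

(-0.967, -1.533)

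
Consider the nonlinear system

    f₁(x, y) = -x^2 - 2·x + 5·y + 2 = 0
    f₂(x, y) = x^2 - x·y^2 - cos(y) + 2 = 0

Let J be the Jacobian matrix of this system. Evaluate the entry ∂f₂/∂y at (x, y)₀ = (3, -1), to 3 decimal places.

5.159

∂f₂/∂y = -2·x·y + sin(y).
At (3, -1) this is 5.159.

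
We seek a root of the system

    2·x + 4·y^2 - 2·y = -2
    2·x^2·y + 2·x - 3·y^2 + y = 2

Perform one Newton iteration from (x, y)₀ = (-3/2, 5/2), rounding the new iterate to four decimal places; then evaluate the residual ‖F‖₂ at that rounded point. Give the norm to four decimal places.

At (-3/2, 5/2): F = (19.0000, -10.0000).
Jacobian J = [[2, 8·y - 2], [4·x·y + 2, 2·x^2 - 6·y + 1]].
At the point, J = [[2.0000, 18.0000], [-13.0000, -9.5000]] (det J = 215.0000).
Solving J·Δ = −F gives Δ = (0.0023, -1.0558).
Then the next iterate is (x, y)₁ = (-1.4977, 1.4442).
Re-evaluating at (-1.4977, 1.4442): F = (4.459055, -3.329356), so ‖F‖₂ = 5.5649.

5.5649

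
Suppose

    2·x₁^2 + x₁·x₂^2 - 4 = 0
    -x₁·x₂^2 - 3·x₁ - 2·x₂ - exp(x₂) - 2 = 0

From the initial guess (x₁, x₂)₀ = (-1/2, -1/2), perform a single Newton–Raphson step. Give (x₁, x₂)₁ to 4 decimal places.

(-2.0934, 1.1730)

At (-1/2, -1/2): F = (-3.6250, 0.018469).
Jacobian J = [[4·x₁ + x₂^2, 2·x₁·x₂], [-x₂^2 - 3, -2·x₁·x₂ - exp(x₂) - 2]].
At the point, J = [[-1.7500, 0.5000], [-3.2500, -3.106531]] (det J = 7.061429).
Solving J·Δ = −F gives Δ = (-1.5934, 1.6730).
Then the next iterate is (x₁, x₂)₁ = (-2.0934, 1.1730).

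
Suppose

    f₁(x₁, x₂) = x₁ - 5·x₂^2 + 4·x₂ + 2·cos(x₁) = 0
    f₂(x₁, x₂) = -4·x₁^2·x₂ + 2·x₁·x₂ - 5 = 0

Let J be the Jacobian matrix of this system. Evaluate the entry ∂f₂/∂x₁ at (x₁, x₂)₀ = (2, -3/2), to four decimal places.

21.0000

∂f₂/∂x₁ = -8·x₁·x₂ + 2·x₂.
At (2, -3/2) this is 21.0000.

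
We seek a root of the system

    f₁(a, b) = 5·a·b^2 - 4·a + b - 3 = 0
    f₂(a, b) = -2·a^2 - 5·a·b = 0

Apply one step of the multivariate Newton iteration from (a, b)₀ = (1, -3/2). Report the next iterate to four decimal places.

(-3.9608, -3.8725)

At (1, -3/2): F = (2.7500, 5.5000).
Jacobian J = [[5·b^2 - 4, 10·a·b + 1], [-4·a - 5·b, -5·a]].
At the point, J = [[7.2500, -14.0000], [3.5000, -5.0000]] (det J = 12.7500).
Solving J·Δ = −F gives Δ = (-4.9608, -2.3725).
Then the next iterate is (a, b)₁ = (-3.9608, -3.8725).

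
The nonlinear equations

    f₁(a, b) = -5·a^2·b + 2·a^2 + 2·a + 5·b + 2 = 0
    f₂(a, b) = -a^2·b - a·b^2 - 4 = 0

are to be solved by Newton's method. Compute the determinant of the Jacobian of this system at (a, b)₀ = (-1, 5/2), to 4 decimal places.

92.0000

J = [[-10·a·b + 4·a + 2, -5·a^2 + 5], [-2·a·b - b^2, -a^2 - 2·a·b]].
At the point, J = [[23.0000, 0.0000], [-1.2500, 4.0000]].
det J = 92.0000.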